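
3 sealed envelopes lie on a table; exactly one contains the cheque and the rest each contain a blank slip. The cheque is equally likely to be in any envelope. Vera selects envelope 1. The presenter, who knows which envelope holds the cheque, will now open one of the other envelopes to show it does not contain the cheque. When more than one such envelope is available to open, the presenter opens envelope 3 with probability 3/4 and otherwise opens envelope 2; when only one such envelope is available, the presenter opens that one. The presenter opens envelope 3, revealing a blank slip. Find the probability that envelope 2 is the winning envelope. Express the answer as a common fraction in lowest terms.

4/7

Condition on the true location of the cheque.
If it is in envelope 1 (prior 1/3): envelope 3 is available, opened with probability 3/4; weight (1/3)·(3/4) = 1/4.
If it is in envelope 2 (prior 1/3): only envelope 3 is available, probability 1; weight (1/3)·1 = 1/3.
If it is in envelope 3 (prior 1/3): the presenter opened envelope 3, so this case is ruled out; weight (1/3)·0 = 0.
The weights sum to 7/12.
So P(the cheque in envelope 2 | the presenter opened envelope 3) = (1/3) / (7/12) = 4/7.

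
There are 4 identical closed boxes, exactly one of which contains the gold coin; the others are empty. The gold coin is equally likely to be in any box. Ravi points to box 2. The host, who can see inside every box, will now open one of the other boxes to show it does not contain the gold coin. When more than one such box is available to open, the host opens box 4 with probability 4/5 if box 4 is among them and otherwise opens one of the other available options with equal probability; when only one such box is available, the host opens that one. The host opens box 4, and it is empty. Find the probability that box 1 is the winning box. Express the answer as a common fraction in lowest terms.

1/3

Consider each possible location of the gold coin in turn.
If it is in any of boxes 1, 2, and 3 (prior 1/4 each): box 4 is available, opened with probability 4/5; weight (1/4)·(4/5) = 1/5 each.
If it is in box 4 (prior 1/4): the host opened box 4, so this case is ruled out; weight (1/4)·0 = 0.
The weights sum to 3/5.
So P(the gold coin in box 1 | the host opened box 4) = (1/5) / (3/5) = 1/3.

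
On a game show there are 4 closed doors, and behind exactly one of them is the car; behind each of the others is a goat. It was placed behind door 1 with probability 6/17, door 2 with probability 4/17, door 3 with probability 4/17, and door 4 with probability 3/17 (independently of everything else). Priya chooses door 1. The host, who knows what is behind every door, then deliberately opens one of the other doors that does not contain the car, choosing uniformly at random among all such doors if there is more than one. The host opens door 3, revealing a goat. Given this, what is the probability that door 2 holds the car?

4/11

Condition on the true location of the car.
If it is behind door 1 (prior 6/17): the host has 3 equally likely choices, so probability 1/3; weight (6/17)·(1/3) = 2/17.
If it is behind door 2 (prior 4/17): the host has 2 equally likely choices, so probability 1/2; weight (4/17)·(1/2) = 2/17.
If it is behind door 3 (prior 4/17): the host opened door 3, so this case is ruled out; weight (4/17)·0 = 0.
If it is behind door 4 (prior 3/17): the host has 2 equally likely choices, so probability 1/2; weight (3/17)·(1/2) = 3/34.
The weights sum to 11/34.
So P(the car behind door 2 | the host opened door 3) = (2/17) / (11/34) = 4/11.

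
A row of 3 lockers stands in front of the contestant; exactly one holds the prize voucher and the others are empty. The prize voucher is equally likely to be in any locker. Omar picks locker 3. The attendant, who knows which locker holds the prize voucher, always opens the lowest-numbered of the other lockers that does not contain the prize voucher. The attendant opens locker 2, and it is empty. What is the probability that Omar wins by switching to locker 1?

Apply Bayes' rule, conditioning on where the prize voucher actually is.
If it is in locker 1 (prior 1/3): locker 2 is the lowest-numbered option available, probability 1; weight (1/3)·1 = 1/3.
If it is in locker 2 (prior 1/3): the attendant opened locker 2, so this case is ruled out; weight (1/3)·0 = 0.
If it is in locker 3 (prior 1/3): the attendant would have opened locker 1 instead, probability 0; weight (1/3)·0 = 0.
The weights sum to 1/3.
So P(the prize voucher in locker 1 | the attendant opened locker 2) = (1/3) / (1/3) = 1.

1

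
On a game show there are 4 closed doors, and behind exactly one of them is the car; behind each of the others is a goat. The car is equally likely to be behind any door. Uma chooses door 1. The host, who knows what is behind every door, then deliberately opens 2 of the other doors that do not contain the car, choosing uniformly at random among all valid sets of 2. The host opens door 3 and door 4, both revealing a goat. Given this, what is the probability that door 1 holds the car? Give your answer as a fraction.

1/4

Apply Bayes' rule, conditioning on where the car actually is.
If it is behind door 1 (prior 1/4): the host has 3 equally likely choices, so probability 1/3; weight (1/4)·(1/3) = 1/12.
If it is behind door 2 (prior 1/4): the host has no choice, probability 1; weight (1/4)·1 = 1/4.
If it is behind either of doors 3 and 4 (prior 1/4 each): that door was opened and seen not to hold the prize — ruled out; weight (1/4)·0 = 0 each.
The weights sum to 1/3.
So P(the car behind door 1 | the host opened door 3 and door 4) = (1/12) / (1/3) = 1/4.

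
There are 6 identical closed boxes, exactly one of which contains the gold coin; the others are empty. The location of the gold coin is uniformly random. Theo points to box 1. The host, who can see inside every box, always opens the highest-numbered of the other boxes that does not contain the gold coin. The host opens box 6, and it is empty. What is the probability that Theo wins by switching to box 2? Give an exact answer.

1/5

Condition on the true location of the gold coin.
If it is in any of boxes 1, 2, 3, 4, and 5 (prior 1/6 each): box 6 is the highest-numbered option available, probability 1; weight (1/6)·1 = 1/6 each.
If it is in box 6 (prior 1/6): the host opened box 6, so this case is ruled out; weight (1/6)·0 = 0.
The weights sum to 5/6.
So P(the gold coin in box 2 | the host opened box 6) = (1/6) / (5/6) = 1/5.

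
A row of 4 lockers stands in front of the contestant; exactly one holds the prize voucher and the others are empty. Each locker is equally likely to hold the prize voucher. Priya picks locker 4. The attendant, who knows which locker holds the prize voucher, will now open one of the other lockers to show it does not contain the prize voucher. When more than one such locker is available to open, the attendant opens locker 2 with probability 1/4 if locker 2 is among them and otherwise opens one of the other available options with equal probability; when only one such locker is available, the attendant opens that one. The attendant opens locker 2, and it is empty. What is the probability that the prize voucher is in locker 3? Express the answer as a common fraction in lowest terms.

1/3

Condition on the true location of the prize voucher.
If it is in any of lockers 1, 3, and 4 (prior 1/4 each): locker 2 is available, opened with probability 1/4; weight (1/4)·(1/4) = 1/16 each.
If it is in locker 2 (prior 1/4): the attendant opened locker 2, so this case is ruled out; weight (1/4)·0 = 0.
The weights sum to 3/16.
So P(the prize voucher in locker 3 | the attendant opened locker 2) = (1/16) / (3/16) = 1/3.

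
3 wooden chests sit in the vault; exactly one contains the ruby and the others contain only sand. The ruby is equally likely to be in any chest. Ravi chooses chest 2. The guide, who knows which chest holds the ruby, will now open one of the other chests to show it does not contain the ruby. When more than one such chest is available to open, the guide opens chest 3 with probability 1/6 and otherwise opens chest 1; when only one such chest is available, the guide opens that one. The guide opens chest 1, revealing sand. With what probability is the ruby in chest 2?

Apply Bayes' rule, conditioning on where the ruby actually is.
If it is in chest 1 (prior 1/3): the guide opened chest 1, so this case is ruled out; weight (1/3)·0 = 0.
If it is in chest 2 (prior 1/3): chest 3 is available but not opened, probability 5/6; weight (1/3)·(5/6) = 5/18.
If it is in chest 3 (prior 1/3): only chest 1 is available, probability 1; weight (1/3)·1 = 1/3.
The weights sum to 11/18.
So P(the ruby in chest 2 | the guide opened chest 1) = (5/18) / (11/18) = 5/11.

5/11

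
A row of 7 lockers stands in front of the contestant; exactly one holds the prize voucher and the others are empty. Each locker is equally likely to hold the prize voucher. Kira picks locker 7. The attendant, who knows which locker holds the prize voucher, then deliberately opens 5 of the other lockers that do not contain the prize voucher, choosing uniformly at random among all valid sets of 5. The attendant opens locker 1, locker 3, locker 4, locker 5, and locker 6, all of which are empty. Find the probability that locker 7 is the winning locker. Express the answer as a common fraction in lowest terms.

1/7

Apply Bayes' rule, conditioning on where the prize voucher actually is.
If it is in any of lockers 1, 3, 4, 5, and 6 (prior 1/7 each): that locker was opened and seen not to hold the prize — ruled out; weight (1/7)·0 = 0 each.
If it is in locker 2 (prior 1/7): the attendant has no choice, probability 1; weight (1/7)·1 = 1/7.
If it is in locker 7 (prior 1/7): the attendant has 6 equally likely choices, so probability 1/6; weight (1/7)·(1/6) = 1/42.
The weights sum to 1/6.
So P(the prize voucher in locker 7 | the attendant opened locker 1, locker 3, locker 4, locker 5, and locker 6) = (1/42) / (1/6) = 1/7.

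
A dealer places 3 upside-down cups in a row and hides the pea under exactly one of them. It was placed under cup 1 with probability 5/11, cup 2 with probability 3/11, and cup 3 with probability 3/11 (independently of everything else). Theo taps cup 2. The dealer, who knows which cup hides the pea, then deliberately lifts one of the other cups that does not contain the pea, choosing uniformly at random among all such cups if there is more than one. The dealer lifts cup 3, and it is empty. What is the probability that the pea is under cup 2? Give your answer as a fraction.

3/13

Condition on the true location of the pea.
If it is under cup 1 (prior 5/11): the dealer has no choice, probability 1; weight (5/11)·1 = 5/11.
If it is under cup 2 (prior 3/11): the dealer has 2 equally likely choices, so probability 1/2; weight (3/11)·(1/2) = 3/22.
If it is under cup 3 (prior 3/11): the dealer opened cup 3, so this case is ruled out; weight (3/11)·0 = 0.
The weights sum to 13/22.
So P(the pea under cup 2 | the dealer opened cup 3) = (3/22) / (13/22) = 3/13.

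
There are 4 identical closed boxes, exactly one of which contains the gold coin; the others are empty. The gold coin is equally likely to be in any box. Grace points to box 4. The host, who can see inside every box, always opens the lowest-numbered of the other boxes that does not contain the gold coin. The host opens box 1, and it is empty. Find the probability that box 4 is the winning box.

Consider each possible location of the gold coin in turn.
If it is in box 1 (prior 1/4): the host opened box 1, so this case is ruled out; weight (1/4)·0 = 0.
If it is in any of boxes 2, 3, and 4 (prior 1/4 each): box 1 is the lowest-numbered option available, probability 1; weight (1/4)·1 = 1/4 each.
The weights sum to 3/4.
So P(the gold coin in box 4 | the host opened box 1) = (1/4) / (3/4) = 1/3.

1/3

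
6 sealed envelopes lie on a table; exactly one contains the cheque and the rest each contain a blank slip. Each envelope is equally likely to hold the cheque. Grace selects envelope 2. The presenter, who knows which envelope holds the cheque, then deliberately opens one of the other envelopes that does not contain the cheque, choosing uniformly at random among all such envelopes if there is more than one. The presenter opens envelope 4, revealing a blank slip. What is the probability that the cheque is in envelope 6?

5/24

Apply Bayes' rule, conditioning on where the cheque actually is.
If it is in any of envelopes 1, 3, 5, and 6 (prior 1/6 each): the presenter has 4 equally likely choices, so probability 1/4; weight (1/6)·(1/4) = 1/24 each.
If it is in envelope 2 (prior 1/6): the presenter has 5 equally likely choices, so probability 1/5; weight (1/6)·(1/5) = 1/30.
If it is in envelope 4 (prior 1/6): the presenter opened envelope 4, so this case is ruled out; weight (1/6)·0 = 0.
The weights sum to 1/5.
So P(the cheque in envelope 6 | the presenter opened envelope 4) = (1/24) / (1/5) = 5/24.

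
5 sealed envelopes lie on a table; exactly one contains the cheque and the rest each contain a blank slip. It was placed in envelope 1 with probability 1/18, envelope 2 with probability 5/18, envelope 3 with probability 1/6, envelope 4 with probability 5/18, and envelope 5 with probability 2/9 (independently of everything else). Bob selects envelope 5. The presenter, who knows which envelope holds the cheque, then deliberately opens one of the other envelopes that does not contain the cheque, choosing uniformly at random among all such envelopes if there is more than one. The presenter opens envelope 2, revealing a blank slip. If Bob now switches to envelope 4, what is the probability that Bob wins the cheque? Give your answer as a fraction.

Consider each possible location of the cheque in turn.
If it is in envelope 1 (prior 1/18): the presenter has 3 equally likely choices, so probability 1/3; weight (1/18)·(1/3) = 1/54.
If it is in envelope 2 (prior 5/18): the presenter opened envelope 2, so this case is ruled out; weight (5/18)·0 = 0.
If it is in envelope 3 (prior 1/6): the presenter has 3 equally likely choices, so probability 1/3; weight (1/6)·(1/3) = 1/18.
If it is in envelope 4 (prior 5/18): the presenter has 3 equally likely choices, so probability 1/3; weight (5/18)·(1/3) = 5/54.
If it is in envelope 5 (prior 2/9): the presenter has 4 equally likely choices, so probability 1/4; weight (2/9)·(1/4) = 1/18.
The weights sum to 2/9.
So P(the cheque in envelope 4 | the presenter opened envelope 2) = (5/54) / (2/9) = 5/12.

5/12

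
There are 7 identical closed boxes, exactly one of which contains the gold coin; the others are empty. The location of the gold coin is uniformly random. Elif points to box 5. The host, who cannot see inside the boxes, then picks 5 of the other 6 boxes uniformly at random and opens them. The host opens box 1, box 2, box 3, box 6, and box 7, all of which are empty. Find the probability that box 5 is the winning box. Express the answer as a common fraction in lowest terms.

Because the host chose which boxes to open without knowing where the gold coin is, the choice is independent of the prize location. Learning that none of the 5 opened boxes holds the gold coin simply rules out those 5 locations and leaves the remaining 2 boxes still equally likely by symmetry.
So P(the gold coin in box 5) = 1/2.

1/2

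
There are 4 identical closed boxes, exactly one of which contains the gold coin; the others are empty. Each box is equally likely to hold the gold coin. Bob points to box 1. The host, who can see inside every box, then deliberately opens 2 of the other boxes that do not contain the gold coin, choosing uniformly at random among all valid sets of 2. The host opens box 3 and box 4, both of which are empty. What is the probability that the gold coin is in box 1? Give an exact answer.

Consider each possible location of the gold coin in turn.
If it is in box 1 (prior 1/4): the host has 3 equally likely choices, so probability 1/3; weight (1/4)·(1/3) = 1/12.
If it is in box 2 (prior 1/4): the host has no choice, probability 1; weight (1/4)·1 = 1/4.
If it is in either of boxes 3 and 4 (prior 1/4 each): that box was opened and seen not to hold the prize — ruled out; weight (1/4)·0 = 0 each.
The weights sum to 1/3.
So P(the gold coin in box 1 | the host opened box 3 and box 4) = (1/12) / (1/3) = 1/4.

1/4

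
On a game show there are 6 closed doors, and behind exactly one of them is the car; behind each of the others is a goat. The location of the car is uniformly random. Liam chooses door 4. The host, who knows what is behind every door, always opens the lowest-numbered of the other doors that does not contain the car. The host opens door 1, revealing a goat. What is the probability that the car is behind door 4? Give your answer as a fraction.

Apply Bayes' rule, conditioning on where the car actually is.
If it is behind door 1 (prior 1/6): the host opened door 1, so this case is ruled out; weight (1/6)·0 = 0.
If it is behind any of doors 2, 3, 4, 5, and 6 (prior 1/6 each): door 1 is the lowest-numbered option available, probability 1; weight (1/6)·1 = 1/6 each.
The weights sum to 5/6.
So P(the car behind door 4 | the host opened door 1) = (1/6) / (5/6) = 1/5.

1/5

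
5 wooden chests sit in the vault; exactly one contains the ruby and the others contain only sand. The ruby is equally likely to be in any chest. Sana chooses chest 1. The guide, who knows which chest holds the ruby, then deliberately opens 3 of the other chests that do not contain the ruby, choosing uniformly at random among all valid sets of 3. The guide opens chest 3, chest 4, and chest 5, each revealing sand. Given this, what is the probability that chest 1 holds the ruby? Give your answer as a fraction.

1/5

Apply Bayes' rule, conditioning on where the ruby actually is.
If it is in chest 1 (prior 1/5): the guide has 4 equally likely choices, so probability 1/4; weight (1/5)·(1/4) = 1/20.
If it is in chest 2 (prior 1/5): the guide has no choice, probability 1; weight (1/5)·1 = 1/5.
If it is in any of chests 3, 4, and 5 (prior 1/5 each): that chest was opened and seen not to hold the prize — ruled out; weight (1/5)·0 = 0 each.
The weights sum to 1/4.
So P(the ruby in chest 1 | the guide opened chest 3, chest 4, and chest 5) = (1/20) / (1/4) = 1/5.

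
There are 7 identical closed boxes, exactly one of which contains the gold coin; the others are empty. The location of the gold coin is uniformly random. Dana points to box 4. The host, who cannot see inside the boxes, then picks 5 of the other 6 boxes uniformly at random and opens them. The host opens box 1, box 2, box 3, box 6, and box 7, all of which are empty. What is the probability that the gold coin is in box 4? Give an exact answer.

1/2

Because the host chose which boxes to open without knowing where the gold coin is, the choice is independent of the prize location. Learning that none of the 5 opened boxes holds the gold coin simply rules out those 5 locations and leaves the remaining 2 boxes still equally likely by symmetry.
So P(the gold coin in box 4) = 1/2.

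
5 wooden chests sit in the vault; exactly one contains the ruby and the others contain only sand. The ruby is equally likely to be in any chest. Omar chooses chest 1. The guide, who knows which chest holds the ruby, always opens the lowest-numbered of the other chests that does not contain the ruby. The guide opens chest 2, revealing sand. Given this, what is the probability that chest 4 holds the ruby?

1/4

Condition on the true location of the ruby.
If it is in any of chests 1, 3, 4, and 5 (prior 1/5 each): chest 2 is the lowest-numbered option available, probability 1; weight (1/5)·1 = 1/5 each.
If it is in chest 2 (prior 1/5): the guide opened chest 2, so this case is ruled out; weight (1/5)·0 = 0.
The weights sum to 4/5.
So P(the ruby in chest 4 | the guide opened chest 2) = (1/5) / (4/5) = 1/4.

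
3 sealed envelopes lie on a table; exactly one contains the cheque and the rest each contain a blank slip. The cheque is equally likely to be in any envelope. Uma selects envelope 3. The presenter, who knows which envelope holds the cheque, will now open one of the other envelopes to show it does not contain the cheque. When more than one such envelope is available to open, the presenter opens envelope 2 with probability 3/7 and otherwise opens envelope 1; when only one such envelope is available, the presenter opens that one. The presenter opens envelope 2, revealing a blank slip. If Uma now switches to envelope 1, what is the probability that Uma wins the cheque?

Apply Bayes' rule, conditioning on where the cheque actually is.
If it is in envelope 1 (prior 1/3): only envelope 2 is available, probability 1; weight (1/3)·1 = 1/3.
If it is in envelope 2 (prior 1/3): the presenter opened envelope 2, so this case is ruled out; weight (1/3)·0 = 0.
If it is in envelope 3 (prior 1/3): envelope 2 is available, opened with probability 3/7; weight (1/3)·(3/7) = 1/7.
The weights sum to 10/21.
So P(the cheque in envelope 1 | the presenter opened envelope 2) = (1/3) / (10/21) = 7/10.

7/10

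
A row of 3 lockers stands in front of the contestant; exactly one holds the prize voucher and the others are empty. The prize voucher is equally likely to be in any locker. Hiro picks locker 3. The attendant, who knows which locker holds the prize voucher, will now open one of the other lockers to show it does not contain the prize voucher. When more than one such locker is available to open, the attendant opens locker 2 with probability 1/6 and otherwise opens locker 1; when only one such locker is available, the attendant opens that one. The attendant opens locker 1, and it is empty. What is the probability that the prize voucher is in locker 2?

6/11

Condition on the true location of the prize voucher.
If it is in locker 1 (prior 1/3): the attendant opened locker 1, so this case is ruled out; weight (1/3)·0 = 0.
If it is in locker 2 (prior 1/3): only locker 1 is available, probability 1; weight (1/3)·1 = 1/3.
If it is in locker 3 (prior 1/3): locker 2 is available but not opened, probability 5/6; weight (1/3)·(5/6) = 5/18.
The weights sum to 11/18.
So P(the prize voucher in locker 2 | the attendant opened locker 1) = (1/3) / (11/18) = 6/11.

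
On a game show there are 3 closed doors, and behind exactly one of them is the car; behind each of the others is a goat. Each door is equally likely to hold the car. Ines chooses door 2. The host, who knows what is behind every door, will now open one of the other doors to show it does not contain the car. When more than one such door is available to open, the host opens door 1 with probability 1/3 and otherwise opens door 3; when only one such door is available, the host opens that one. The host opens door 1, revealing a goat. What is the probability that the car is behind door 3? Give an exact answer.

3/4

Consider each possible location of the car in turn.
If it is behind door 1 (prior 1/3): the host opened door 1, so this case is ruled out; weight (1/3)·0 = 0.
If it is behind door 2 (prior 1/3): door 1 is available, opened with probability 1/3; weight (1/3)·(1/3) = 1/9.
If it is behind door 3 (prior 1/3): only door 1 is available, probability 1; weight (1/3)·1 = 1/3.
The weights sum to 4/9.
So P(the car behind door 3 | the host opened door 1) = (1/3) / (4/9) = 3/4.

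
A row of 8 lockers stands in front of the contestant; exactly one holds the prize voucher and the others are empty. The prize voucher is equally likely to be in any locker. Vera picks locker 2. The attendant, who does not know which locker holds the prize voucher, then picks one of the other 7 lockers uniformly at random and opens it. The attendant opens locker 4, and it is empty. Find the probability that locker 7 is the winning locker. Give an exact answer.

1/7

Condition on the true location of the prize voucher.
If it is in any of lockers 1, 2, 3, 5, 6, 7, and 8 (prior 1/8 each): the attendant picks locker 4 with probability 1/7 regardless, and it is not the prize; weight (1/8)·(1/7) = 1/56 each.
If it is in locker 4 (prior 1/8): the attendant opened locker 4, so this case is ruled out; weight (1/8)·0 = 0.
The weights sum to 1/8.
So P(the prize voucher in locker 7 | the attendant opened locker 4) = (1/56) / (1/8) = 1/7.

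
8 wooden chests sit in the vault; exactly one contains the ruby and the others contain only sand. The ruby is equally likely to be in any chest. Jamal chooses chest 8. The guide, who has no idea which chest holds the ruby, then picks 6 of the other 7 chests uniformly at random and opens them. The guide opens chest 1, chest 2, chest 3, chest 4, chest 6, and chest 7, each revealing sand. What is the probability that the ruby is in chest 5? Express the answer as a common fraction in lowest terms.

Condition on the true location of the ruby.
If it is in any of chests 1, 2, 3, 4, 6, and 7 (prior 1/8 each): that chest was opened and seen not to hold the prize — ruled out; weight (1/8)·0 = 0 each.
If it is in either of chests 5 and 8 (prior 1/8 each): the guide picks exactly this set with probability 1/7 regardless, and none is the prize; weight (1/8)·(1/7) = 1/56 each.
The weights sum to 1/28.
So P(the ruby in chest 5 | the guide opened chest 1, chest 2, chest 3, chest 4, chest 6, and chest 7) = (1/56) / (1/28) = 1/2.

1/2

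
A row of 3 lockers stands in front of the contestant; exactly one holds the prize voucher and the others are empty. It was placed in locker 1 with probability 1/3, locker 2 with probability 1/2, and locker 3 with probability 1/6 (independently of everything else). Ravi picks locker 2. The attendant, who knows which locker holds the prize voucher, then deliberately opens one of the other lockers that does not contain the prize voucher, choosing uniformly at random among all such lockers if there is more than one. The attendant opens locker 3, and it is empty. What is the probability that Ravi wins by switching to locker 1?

4/7

Apply Bayes' rule, conditioning on where the prize voucher actually is.
If it is in locker 1 (prior 1/3): the attendant has no choice, probability 1; weight (1/3)·1 = 1/3.
If it is in locker 2 (prior 1/2): the attendant has 2 equally likely choices, so probability 1/2; weight (1/2)·(1/2) = 1/4.
If it is in locker 3 (prior 1/6): the attendant opened locker 3, so this case is ruled out; weight (1/6)·0 = 0.
The weights sum to 7/12.
So P(the prize voucher in locker 1 | the attendant opened locker 3) = (1/3) / (7/12) = 4/7.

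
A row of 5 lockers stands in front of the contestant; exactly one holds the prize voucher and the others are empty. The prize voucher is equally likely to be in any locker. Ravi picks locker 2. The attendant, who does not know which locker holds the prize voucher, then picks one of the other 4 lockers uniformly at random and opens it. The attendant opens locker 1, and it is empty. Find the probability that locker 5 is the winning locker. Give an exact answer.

1/4

Consider each possible location of the prize voucher in turn.
If it is in locker 1 (prior 1/5): the attendant opened locker 1, so this case is ruled out; weight (1/5)·0 = 0.
If it is in any of lockers 2, 3, 4, and 5 (prior 1/5 each): the attendant picks locker 1 with probability 1/4 regardless, and it is not the prize; weight (1/5)·(1/4) = 1/20 each.
The weights sum to 1/5.
So P(the prize voucher in locker 5 | the attendant opened locker 1) = (1/20) / (1/5) = 1/4.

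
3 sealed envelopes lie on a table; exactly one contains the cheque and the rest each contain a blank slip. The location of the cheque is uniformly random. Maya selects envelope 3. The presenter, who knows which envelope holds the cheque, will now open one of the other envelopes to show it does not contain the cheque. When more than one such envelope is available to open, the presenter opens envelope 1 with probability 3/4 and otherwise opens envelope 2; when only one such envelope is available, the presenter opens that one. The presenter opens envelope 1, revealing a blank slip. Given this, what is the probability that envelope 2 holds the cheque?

4/7

Condition on the true location of the cheque.
If it is in envelope 1 (prior 1/3): the presenter opened envelope 1, so this case is ruled out; weight (1/3)·0 = 0.
If it is in envelope 2 (prior 1/3): only envelope 1 is available, probability 1; weight (1/3)·1 = 1/3.
If it is in envelope 3 (prior 1/3): envelope 1 is available, opened with probability 3/4; weight (1/3)·(3/4) = 1/4.
The weights sum to 7/12.
So P(the cheque in envelope 2 | the presenter opened envelope 1) = (1/3) / (7/12) = 4/7.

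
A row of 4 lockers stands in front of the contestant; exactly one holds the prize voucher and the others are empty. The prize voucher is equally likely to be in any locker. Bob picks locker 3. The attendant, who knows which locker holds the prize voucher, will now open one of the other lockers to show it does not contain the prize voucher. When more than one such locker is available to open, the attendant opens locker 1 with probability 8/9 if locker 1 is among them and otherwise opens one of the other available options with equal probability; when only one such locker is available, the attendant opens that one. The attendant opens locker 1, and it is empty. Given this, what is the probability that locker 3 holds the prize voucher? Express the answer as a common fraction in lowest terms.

Condition on the true location of the prize voucher.
If it is in locker 1 (prior 1/4): the attendant opened locker 1, so this case is ruled out; weight (1/4)·0 = 0.
If it is in any of lockers 2, 3, and 4 (prior 1/4 each): locker 1 is available, opened with probability 8/9; weight (1/4)·(8/9) = 2/9 each.
The weights sum to 2/3.
So P(the prize voucher in locker 3 | the attendant opened locker 1) = (2/9) / (2/3) = 1/3.

1/3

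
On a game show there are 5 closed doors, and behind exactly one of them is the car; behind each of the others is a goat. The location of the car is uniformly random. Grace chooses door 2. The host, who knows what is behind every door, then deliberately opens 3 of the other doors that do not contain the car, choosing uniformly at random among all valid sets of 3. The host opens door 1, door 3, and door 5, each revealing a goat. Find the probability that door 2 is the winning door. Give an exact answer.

Condition on the true location of the car.
If it is behind any of doors 1, 3, and 5 (prior 1/5 each): that door was opened and seen not to hold the prize — ruled out; weight (1/5)·0 = 0 each.
If it is behind door 2 (prior 1/5): the host has 4 equally likely choices, so probability 1/4; weight (1/5)·(1/4) = 1/20.
If it is behind door 4 (prior 1/5): the host has no choice, probability 1; weight (1/5)·1 = 1/5.
The weights sum to 1/4.
So P(the car behind door 2 | the host opened door 1, door 3, and door 5) = (1/20) / (1/4) = 1/5.

1/5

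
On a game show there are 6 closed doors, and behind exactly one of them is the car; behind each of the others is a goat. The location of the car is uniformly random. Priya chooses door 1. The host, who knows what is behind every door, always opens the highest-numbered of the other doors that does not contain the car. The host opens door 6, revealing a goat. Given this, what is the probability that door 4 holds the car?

Apply Bayes' rule, conditioning on where the car actually is.
If it is behind any of doors 1, 2, 3, 4, and 5 (prior 1/6 each): door 6 is the highest-numbered option available, probability 1; weight (1/6)·1 = 1/6 each.
If it is behind door 6 (prior 1/6): the host opened door 6, so this case is ruled out; weight (1/6)·0 = 0.
The weights sum to 5/6.
So P(the car behind door 4 | the host opened door 6) = (1/6) / (5/6) = 1/5.

1/5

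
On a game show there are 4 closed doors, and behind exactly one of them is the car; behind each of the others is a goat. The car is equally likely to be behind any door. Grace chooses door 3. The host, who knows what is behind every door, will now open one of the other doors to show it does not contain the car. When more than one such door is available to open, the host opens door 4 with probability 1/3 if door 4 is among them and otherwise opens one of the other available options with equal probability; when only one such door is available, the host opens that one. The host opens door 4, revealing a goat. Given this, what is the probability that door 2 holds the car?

1/3

Consider each possible location of the car in turn.
If it is behind any of doors 1, 2, and 3 (prior 1/4 each): door 4 is available, opened with probability 1/3; weight (1/4)·(1/3) = 1/12 each.
If it is behind door 4 (prior 1/4): the host opened door 4, so this case is ruled out; weight (1/4)·0 = 0.
The weights sum to 1/4.
So P(the car behind door 2 | the host opened door 4) = (1/12) / (1/4) = 1/3.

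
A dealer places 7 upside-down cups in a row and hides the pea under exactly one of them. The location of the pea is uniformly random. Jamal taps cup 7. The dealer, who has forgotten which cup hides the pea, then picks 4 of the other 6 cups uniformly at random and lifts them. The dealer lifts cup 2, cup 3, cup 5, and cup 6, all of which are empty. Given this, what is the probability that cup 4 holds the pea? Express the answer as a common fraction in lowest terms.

1/3

Condition on the true location of the pea.
If it is under any of cups 1, 4, and 7 (prior 1/7 each): the dealer picks exactly this set with probability 1/15 regardless, and none is the prize; weight (1/7)·(1/15) = 1/105 each.
If it is under any of cups 2, 3, 5, and 6 (prior 1/7 each): that cup was opened and seen not to hold the prize — ruled out; weight (1/7)·0 = 0 each.
The weights sum to 1/35.
So P(the pea under cup 4 | the dealer opened cup 2, cup 3, cup 5, and cup 6) = (1/105) / (1/35) = 1/3.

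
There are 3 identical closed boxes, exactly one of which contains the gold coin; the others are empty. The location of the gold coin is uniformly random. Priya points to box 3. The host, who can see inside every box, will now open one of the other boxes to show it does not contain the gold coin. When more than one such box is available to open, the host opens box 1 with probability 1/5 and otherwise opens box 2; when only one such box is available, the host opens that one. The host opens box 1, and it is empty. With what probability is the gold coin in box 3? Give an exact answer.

1/6

Consider each possible location of the gold coin in turn.
If it is in box 1 (prior 1/3): the host opened box 1, so this case is ruled out; weight (1/3)·0 = 0.
If it is in box 2 (prior 1/3): only box 1 is available, probability 1; weight (1/3)·1 = 1/3.
If it is in box 3 (prior 1/3): box 1 is available, opened with probability 1/5; weight (1/3)·(1/5) = 1/15.
The weights sum to 2/5.
So P(the gold coin in box 3 | the host opened box 1) = (1/15) / (2/5) = 1/6.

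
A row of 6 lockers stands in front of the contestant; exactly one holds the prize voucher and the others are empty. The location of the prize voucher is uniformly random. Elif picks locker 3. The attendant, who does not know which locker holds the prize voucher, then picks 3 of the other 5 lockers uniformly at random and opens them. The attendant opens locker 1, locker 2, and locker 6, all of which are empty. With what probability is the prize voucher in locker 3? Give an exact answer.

Apply Bayes' rule, conditioning on where the prize voucher actually is.
If it is in any of lockers 1, 2, and 6 (prior 1/6 each): that locker was opened and seen not to hold the prize — ruled out; weight (1/6)·0 = 0 each.
If it is in any of lockers 3, 4, and 5 (prior 1/6 each): the attendant picks exactly this set with probability 1/10 regardless, and none is the prize; weight (1/6)·(1/10) = 1/60 each.
The weights sum to 1/20.
So P(the prize voucher in locker 3 | the attendant opened locker 1, locker 2, and locker 6) = (1/60) / (1/20) = 1/3.

1/3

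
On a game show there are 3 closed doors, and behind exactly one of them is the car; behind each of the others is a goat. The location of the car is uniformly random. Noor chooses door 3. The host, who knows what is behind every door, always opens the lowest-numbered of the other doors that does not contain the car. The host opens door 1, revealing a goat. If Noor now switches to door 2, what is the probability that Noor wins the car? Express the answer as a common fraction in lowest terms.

Apply Bayes' rule, conditioning on where the car actually is.
If it is behind door 1 (prior 1/3): the host opened door 1, so this case is ruled out; weight (1/3)·0 = 0.
If it is behind either of doors 2 and 3 (prior 1/3 each): door 1 is the lowest-numbered option available, probability 1; weight (1/3)·1 = 1/3 each.
The weights sum to 2/3.
So P(the car behind door 2 | the host opened door 1) = (1/3) / (2/3) = 1/2.

1/2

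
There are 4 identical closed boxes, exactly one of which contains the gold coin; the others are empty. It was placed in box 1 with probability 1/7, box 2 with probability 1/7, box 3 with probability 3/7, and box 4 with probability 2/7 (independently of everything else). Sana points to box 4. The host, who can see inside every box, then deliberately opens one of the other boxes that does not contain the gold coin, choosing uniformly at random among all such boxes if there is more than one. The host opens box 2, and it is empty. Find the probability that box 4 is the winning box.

1/4

Condition on the true location of the gold coin.
If it is in box 1 (prior 1/7): the host has 2 equally likely choices, so probability 1/2; weight (1/7)·(1/2) = 1/14.
If it is in box 2 (prior 1/7): the host opened box 2, so this case is ruled out; weight (1/7)·0 = 0.
If it is in box 3 (prior 3/7): the host has 2 equally likely choices, so probability 1/2; weight (3/7)·(1/2) = 3/14.
If it is in box 4 (prior 2/7): the host has 3 equally likely choices, so probability 1/3; weight (2/7)·(1/3) = 2/21.
The weights sum to 8/21.
So P(the gold coin in box 4 | the host opened box 2) = (2/21) / (8/21) = 1/4.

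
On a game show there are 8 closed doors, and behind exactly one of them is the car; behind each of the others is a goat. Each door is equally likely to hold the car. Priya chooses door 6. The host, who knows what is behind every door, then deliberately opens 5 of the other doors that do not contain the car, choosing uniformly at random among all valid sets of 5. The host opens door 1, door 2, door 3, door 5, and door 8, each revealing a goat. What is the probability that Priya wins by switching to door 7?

7/16

Condition on the true location of the car.
If it is behind any of doors 1, 2, 3, 5, and 8 (prior 1/8 each): that door was opened and seen not to hold the prize — ruled out; weight (1/8)·0 = 0 each.
If it is behind either of doors 4 and 7 (prior 1/8 each): the host has 6 equally likely choices, so probability 1/6; weight (1/8)·(1/6) = 1/48 each.
If it is behind door 6 (prior 1/8): the host has 21 equally likely choices, so probability 1/21; weight (1/8)·(1/21) = 1/168.
The weights sum to 1/21.
So P(the car behind door 7 | the host opened door 1, door 2, door 3, door 5, and door 8) = (1/48) / (1/21) = 7/16.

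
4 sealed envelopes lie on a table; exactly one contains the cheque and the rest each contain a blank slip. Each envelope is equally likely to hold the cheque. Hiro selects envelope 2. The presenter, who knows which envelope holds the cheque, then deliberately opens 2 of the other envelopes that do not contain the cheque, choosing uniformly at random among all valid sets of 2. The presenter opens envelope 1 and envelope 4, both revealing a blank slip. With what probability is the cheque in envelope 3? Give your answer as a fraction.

Consider each possible location of the cheque in turn.
If it is in either of envelopes 1 and 4 (prior 1/4 each): that envelope was opened and seen not to hold the prize — ruled out; weight (1/4)·0 = 0 each.
If it is in envelope 2 (prior 1/4): the presenter has 3 equally likely choices, so probability 1/3; weight (1/4)·(1/3) = 1/12.
If it is in envelope 3 (prior 1/4): the presenter has no choice, probability 1; weight (1/4)·1 = 1/4.
The weights sum to 1/3.
So P(the cheque in envelope 3 | the presenter opened envelope 1 and envelope 4) = (1/4) / (1/3) = 3/4.

3/4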